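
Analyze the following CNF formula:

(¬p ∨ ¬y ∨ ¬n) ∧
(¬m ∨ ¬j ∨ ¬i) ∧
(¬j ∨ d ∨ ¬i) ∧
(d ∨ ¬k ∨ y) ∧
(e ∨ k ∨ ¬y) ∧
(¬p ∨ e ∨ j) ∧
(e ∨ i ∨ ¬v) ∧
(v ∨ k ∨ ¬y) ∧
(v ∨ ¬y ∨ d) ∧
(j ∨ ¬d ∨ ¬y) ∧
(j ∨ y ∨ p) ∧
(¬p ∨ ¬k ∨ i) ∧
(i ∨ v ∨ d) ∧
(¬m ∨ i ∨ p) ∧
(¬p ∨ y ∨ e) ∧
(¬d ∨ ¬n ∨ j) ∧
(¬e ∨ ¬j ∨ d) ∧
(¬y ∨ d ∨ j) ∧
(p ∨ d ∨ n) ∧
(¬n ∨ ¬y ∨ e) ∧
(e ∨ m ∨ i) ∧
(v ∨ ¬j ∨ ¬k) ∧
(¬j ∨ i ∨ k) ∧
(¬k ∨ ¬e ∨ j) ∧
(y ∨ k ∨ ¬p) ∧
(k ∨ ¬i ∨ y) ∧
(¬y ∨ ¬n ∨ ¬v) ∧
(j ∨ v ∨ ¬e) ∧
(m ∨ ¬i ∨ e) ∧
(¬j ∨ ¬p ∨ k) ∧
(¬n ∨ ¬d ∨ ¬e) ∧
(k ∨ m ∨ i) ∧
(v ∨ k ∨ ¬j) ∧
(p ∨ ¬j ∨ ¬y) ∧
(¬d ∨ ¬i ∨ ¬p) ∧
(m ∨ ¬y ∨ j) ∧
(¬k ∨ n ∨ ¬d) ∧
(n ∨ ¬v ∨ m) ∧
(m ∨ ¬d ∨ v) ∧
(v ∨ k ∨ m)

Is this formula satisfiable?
No

No, the formula is not satisfiable.

No assignment of truth values to the variables can make all 40 clauses true simultaneously.

The formula is UNSAT (unsatisfiable).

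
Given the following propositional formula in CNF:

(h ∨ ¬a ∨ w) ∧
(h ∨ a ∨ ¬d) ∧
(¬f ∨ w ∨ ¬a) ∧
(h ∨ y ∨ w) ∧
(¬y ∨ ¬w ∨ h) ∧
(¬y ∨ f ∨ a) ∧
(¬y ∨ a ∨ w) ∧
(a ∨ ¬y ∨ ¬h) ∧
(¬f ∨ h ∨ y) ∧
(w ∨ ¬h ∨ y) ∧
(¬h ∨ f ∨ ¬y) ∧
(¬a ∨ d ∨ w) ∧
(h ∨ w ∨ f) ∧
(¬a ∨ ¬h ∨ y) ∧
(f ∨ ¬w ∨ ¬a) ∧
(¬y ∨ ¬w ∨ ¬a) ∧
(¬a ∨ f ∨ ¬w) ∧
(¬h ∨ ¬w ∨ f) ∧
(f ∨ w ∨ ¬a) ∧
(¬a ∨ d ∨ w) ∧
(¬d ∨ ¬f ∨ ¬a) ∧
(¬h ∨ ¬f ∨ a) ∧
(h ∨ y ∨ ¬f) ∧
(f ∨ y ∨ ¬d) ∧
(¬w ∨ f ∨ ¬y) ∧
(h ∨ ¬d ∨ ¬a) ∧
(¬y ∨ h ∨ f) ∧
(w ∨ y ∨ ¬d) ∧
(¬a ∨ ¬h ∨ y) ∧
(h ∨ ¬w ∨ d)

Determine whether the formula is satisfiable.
No

No, the formula is not satisfiable.

No assignment of truth values to the variables can make all 30 clauses true simultaneously.

The formula is UNSAT (unsatisfiable).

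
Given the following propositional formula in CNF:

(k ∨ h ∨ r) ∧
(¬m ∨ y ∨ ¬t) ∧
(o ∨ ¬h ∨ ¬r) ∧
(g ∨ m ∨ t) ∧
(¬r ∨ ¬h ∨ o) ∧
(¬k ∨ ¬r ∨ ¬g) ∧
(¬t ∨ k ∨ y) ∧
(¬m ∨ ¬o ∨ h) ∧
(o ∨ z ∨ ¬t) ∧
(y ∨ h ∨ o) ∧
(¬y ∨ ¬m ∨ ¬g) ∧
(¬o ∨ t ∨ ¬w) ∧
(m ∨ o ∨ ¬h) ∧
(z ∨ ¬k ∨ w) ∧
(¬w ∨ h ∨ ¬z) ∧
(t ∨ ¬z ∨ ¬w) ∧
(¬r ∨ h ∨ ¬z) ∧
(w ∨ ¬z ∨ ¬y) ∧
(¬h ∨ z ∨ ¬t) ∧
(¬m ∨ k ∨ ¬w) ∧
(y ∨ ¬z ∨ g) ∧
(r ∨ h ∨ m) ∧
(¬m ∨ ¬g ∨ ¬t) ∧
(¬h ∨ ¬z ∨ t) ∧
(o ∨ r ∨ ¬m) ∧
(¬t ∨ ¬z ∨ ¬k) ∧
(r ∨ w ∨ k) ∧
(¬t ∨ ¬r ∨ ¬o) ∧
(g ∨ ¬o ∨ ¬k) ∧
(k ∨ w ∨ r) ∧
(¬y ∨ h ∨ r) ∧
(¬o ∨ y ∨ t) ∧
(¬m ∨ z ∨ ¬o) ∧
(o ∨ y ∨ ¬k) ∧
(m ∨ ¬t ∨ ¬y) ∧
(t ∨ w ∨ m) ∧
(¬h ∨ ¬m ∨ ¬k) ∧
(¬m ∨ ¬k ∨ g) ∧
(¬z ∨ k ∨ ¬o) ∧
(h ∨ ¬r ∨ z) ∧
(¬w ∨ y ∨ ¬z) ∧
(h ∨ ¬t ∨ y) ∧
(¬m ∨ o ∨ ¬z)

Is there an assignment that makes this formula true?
No

No, the formula is not satisfiable.

No assignment of truth values to the variables can make all 43 clauses true simultaneously.

The formula is UNSAT (unsatisfiable).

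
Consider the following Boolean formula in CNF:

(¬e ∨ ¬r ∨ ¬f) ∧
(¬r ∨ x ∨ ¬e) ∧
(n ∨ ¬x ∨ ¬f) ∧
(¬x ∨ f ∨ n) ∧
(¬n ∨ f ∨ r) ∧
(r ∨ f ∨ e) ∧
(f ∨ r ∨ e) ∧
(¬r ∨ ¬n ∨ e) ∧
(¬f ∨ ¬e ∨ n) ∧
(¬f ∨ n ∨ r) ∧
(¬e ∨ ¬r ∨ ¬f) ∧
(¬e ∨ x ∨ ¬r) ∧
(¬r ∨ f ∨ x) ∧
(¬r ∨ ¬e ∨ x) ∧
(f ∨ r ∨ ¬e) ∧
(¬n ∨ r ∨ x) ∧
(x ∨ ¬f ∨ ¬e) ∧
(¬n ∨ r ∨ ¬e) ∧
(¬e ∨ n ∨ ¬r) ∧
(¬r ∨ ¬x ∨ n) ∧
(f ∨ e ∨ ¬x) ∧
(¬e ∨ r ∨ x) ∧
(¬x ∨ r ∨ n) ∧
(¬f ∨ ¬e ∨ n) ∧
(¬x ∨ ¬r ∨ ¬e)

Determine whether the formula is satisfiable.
Yes

Yes, the formula is satisfiable.

One satisfying assignment is: x=False, n=False, f=True, e=False, r=True

Verification: With this assignment, all 25 clauses evaluate to true.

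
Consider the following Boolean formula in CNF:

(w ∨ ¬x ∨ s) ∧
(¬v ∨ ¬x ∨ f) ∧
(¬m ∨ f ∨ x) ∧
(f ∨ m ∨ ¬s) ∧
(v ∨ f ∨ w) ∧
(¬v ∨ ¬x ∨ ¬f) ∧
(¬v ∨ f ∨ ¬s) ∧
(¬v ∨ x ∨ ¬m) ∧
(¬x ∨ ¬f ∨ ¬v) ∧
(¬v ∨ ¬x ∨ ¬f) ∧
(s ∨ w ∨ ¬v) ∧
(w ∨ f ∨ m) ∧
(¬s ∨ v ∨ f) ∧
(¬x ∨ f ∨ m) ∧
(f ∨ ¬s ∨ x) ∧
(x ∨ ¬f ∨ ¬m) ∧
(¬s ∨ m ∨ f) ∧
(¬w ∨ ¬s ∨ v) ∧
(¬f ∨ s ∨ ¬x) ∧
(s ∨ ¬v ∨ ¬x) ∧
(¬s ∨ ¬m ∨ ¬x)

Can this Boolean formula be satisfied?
Yes

Yes, the formula is satisfiable.

One satisfying assignment is: w=True, v=False, s=False, f=False, x=False, m=False

Verification: With this assignment, all 21 clauses evaluate to true.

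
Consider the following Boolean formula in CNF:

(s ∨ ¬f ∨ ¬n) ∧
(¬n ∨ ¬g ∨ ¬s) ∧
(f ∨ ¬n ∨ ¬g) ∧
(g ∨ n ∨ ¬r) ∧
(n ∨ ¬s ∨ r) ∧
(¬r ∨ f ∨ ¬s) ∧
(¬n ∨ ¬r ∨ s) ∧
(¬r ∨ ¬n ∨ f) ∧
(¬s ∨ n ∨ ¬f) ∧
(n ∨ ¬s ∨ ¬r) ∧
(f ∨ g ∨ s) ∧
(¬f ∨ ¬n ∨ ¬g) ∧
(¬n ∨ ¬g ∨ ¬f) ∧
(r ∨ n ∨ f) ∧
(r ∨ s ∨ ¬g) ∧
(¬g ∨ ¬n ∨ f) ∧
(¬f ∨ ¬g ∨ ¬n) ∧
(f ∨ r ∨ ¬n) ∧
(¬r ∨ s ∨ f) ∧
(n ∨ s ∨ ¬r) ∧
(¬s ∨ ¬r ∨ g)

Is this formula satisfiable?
Yes

Yes, the formula is satisfiable.

One satisfying assignment is: g=False, r=False, n=False, f=True, s=False

Verification: With this assignment, all 21 clauses evaluate to true.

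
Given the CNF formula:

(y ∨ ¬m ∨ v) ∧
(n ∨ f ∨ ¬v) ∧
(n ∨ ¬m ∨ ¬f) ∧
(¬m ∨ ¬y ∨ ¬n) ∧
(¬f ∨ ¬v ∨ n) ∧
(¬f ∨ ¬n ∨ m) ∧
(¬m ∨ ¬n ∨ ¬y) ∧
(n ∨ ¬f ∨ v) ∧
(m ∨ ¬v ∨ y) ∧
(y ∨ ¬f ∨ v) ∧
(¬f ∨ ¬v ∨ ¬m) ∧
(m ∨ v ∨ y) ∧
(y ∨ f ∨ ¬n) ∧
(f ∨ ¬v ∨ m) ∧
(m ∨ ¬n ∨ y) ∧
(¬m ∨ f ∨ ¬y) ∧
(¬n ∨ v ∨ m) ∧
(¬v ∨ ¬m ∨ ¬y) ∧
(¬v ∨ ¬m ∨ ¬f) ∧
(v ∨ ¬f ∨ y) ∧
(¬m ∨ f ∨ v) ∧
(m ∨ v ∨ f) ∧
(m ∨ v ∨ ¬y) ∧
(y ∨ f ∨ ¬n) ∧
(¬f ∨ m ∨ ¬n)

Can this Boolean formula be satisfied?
No

No, the formula is not satisfiable.

No assignment of truth values to the variables can make all 25 clauses true simultaneously.

The formula is UNSAT (unsatisfiable).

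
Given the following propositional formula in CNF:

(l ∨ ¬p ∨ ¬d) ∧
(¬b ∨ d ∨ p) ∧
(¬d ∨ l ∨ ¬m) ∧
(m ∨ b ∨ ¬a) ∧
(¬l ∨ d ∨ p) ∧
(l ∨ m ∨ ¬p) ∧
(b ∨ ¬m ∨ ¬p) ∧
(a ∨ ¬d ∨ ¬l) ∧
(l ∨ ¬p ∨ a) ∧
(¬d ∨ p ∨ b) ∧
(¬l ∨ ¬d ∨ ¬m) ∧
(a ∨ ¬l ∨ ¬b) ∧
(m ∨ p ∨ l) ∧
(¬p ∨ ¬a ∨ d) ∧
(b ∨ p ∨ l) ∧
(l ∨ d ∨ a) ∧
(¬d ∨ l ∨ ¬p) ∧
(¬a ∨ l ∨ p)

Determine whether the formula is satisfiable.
Yes

Yes, the formula is satisfiable.

One satisfying assignment is: m=False, a=True, d=True, b=True, p=False, l=True

Verification: With this assignment, all 18 clauses evaluate to true.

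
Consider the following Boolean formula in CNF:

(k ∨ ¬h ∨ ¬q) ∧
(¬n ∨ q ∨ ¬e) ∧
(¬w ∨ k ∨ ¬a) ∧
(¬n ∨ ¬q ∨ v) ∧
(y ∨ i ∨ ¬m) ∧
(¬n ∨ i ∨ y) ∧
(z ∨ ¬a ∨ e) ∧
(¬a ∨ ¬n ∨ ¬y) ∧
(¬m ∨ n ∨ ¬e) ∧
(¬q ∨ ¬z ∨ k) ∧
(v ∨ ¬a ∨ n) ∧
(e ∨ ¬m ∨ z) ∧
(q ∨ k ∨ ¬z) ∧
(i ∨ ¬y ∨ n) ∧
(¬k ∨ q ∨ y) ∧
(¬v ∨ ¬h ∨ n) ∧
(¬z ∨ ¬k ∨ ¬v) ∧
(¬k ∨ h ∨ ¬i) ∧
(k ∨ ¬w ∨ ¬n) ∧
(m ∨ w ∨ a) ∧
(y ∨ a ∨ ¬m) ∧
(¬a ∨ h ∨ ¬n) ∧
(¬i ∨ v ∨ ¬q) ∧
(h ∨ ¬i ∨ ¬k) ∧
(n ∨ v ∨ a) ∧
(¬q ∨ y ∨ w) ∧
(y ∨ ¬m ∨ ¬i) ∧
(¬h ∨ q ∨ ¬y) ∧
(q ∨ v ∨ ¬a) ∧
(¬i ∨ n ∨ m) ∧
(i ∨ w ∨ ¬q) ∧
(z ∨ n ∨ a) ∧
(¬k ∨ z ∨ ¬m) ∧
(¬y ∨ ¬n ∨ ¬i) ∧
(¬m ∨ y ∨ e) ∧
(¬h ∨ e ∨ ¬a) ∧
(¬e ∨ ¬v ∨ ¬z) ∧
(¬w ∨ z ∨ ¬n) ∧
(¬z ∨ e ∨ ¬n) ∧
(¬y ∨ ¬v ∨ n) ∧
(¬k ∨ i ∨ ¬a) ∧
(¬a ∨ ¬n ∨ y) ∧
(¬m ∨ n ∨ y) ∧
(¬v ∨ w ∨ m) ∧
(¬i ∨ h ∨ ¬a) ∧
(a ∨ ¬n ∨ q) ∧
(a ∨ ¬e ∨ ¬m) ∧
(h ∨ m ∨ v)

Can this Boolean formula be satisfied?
No

No, the formula is not satisfiable.

No assignment of truth values to the variables can make all 48 clauses true simultaneously.

The formula is UNSAT (unsatisfiable).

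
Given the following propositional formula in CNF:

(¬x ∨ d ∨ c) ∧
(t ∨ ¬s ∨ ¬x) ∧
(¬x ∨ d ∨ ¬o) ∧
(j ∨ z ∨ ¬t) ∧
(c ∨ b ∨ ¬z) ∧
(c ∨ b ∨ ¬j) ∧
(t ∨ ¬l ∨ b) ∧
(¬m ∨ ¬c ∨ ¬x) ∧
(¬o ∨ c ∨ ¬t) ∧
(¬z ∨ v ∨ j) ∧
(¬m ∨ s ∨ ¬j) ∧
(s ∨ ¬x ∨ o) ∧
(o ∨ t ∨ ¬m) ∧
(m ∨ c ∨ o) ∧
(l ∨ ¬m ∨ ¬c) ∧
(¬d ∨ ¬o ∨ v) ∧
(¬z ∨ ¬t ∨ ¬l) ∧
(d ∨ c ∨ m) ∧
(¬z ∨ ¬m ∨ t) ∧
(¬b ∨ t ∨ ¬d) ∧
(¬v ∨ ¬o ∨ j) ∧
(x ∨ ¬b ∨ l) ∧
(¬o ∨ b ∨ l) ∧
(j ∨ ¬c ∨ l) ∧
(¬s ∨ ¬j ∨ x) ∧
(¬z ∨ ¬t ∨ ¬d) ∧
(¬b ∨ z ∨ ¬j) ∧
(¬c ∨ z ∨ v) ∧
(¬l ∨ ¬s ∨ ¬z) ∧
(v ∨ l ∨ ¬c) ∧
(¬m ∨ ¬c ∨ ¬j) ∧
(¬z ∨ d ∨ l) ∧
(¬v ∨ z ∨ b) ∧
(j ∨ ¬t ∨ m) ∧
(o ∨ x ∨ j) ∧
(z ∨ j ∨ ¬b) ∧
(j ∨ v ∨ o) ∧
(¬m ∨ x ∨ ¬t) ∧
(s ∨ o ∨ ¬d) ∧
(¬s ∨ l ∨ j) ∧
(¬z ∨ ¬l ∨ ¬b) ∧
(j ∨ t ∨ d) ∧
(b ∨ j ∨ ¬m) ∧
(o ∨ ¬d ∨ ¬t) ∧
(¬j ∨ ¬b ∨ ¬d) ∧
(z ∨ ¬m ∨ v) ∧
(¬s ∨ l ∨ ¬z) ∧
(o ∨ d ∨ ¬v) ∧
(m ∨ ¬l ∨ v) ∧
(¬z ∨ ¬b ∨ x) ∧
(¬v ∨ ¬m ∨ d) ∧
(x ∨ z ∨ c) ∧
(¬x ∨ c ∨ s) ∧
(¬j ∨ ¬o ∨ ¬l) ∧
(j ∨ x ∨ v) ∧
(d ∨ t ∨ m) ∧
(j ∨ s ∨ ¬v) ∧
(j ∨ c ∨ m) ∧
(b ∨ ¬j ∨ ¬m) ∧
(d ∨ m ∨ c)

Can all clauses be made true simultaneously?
No

No, the formula is not satisfiable.

No assignment of truth values to the variables can make all 60 clauses true simultaneously.

The formula is UNSAT (unsatisfiable).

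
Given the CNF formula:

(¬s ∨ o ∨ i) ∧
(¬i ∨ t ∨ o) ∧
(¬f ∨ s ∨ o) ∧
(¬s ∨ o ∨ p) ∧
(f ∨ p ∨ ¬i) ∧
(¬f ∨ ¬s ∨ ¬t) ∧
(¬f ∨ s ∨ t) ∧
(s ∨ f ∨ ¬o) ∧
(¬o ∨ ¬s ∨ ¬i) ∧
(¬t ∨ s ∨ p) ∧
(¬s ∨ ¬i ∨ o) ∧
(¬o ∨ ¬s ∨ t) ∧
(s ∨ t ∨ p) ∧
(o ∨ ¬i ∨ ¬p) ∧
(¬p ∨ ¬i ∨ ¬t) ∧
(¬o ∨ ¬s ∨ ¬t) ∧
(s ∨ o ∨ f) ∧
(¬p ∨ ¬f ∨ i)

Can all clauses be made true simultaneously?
No

No, the formula is not satisfiable.

No assignment of truth values to the variables can make all 18 clauses true simultaneously.

The formula is UNSAT (unsatisfiable).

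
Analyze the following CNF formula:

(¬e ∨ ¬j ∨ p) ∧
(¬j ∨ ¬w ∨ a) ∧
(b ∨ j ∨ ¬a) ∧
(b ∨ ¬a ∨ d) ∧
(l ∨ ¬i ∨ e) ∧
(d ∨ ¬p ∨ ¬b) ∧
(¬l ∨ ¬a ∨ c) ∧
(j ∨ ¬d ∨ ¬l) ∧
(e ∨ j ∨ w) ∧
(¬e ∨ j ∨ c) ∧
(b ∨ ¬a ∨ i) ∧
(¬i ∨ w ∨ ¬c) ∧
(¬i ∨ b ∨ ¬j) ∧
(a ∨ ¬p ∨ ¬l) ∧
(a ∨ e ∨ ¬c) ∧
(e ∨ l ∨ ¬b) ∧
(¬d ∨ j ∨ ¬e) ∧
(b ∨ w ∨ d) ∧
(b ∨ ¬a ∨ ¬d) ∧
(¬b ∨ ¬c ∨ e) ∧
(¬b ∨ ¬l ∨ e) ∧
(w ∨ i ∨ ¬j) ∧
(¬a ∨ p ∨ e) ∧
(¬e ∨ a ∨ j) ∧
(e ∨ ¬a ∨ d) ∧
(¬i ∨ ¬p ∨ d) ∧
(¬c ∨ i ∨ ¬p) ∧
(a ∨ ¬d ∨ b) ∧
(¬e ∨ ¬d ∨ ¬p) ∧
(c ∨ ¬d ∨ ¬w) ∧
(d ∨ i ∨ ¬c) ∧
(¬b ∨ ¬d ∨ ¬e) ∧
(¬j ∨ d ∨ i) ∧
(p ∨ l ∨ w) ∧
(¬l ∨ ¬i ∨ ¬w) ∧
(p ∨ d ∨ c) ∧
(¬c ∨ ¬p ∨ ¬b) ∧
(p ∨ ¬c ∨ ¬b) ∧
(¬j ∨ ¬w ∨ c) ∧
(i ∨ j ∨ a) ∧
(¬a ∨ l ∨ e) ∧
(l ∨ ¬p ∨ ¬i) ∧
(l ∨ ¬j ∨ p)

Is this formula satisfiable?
No

No, the formula is not satisfiable.

No assignment of truth values to the variables can make all 43 clauses true simultaneously.

The formula is UNSAT (unsatisfiable).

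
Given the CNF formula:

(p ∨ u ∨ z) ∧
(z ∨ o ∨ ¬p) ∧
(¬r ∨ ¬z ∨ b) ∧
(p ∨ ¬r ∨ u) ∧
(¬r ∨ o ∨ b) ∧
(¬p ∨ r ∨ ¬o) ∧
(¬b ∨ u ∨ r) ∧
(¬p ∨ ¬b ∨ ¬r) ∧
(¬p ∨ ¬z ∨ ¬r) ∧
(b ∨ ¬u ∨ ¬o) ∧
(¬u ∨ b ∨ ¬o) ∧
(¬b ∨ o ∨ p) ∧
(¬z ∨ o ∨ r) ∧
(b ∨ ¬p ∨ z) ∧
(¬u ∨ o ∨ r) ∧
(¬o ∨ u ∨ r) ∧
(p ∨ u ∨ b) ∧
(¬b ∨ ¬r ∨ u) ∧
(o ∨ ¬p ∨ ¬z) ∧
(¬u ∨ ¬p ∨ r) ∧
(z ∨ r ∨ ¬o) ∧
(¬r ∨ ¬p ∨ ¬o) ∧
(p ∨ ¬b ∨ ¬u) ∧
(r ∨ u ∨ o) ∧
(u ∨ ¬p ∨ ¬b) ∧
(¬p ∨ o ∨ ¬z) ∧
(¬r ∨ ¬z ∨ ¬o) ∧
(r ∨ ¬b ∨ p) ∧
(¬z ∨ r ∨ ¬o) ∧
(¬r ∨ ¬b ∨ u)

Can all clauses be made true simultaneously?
No

No, the formula is not satisfiable.

No assignment of truth values to the variables can make all 30 clauses true simultaneously.

The formula is UNSAT (unsatisfiable).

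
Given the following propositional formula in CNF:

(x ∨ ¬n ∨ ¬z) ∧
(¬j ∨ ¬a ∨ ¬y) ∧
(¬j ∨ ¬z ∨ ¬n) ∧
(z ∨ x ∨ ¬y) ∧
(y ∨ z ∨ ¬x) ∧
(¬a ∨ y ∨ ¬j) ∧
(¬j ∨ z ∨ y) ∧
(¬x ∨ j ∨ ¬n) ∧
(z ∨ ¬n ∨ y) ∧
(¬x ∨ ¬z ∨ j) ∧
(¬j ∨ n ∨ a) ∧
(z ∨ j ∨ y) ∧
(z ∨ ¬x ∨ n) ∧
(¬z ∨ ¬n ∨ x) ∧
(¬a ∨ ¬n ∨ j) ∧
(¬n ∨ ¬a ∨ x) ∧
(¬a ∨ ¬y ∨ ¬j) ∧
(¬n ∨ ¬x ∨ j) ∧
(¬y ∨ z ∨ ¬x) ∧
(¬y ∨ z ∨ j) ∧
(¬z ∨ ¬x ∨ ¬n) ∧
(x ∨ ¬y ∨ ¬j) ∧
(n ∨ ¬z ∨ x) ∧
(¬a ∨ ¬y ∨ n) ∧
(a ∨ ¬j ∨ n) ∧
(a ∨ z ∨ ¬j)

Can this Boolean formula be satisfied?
No

No, the formula is not satisfiable.

No assignment of truth values to the variables can make all 26 clauses true simultaneously.

The formula is UNSAT (unsatisfiable).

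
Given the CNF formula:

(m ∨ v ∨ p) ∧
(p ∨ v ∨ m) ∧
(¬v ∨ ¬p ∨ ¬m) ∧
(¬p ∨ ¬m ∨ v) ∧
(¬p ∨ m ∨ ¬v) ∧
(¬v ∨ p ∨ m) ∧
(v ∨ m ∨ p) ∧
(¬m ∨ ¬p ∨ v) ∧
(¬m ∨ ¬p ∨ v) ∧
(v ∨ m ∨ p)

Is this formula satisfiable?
Yes

Yes, the formula is satisfiable.

One satisfying assignment is: m=True, v=False, p=False

Verification: With this assignment, all 10 clauses evaluate to true.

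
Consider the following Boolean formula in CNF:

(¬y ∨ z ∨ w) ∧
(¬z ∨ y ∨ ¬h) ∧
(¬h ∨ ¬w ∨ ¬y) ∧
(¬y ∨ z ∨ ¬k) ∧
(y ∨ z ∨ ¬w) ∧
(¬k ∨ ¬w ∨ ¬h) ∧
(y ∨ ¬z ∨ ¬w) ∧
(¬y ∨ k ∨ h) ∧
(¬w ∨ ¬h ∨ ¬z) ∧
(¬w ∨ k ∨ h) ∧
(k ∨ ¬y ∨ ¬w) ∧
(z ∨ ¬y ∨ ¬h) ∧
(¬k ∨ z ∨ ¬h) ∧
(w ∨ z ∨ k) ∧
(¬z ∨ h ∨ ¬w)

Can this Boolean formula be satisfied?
Yes

Yes, the formula is satisfiable.

One satisfying assignment is: h=False, z=False, k=True, w=False, y=False

Verification: With this assignment, all 15 clauses evaluate to true.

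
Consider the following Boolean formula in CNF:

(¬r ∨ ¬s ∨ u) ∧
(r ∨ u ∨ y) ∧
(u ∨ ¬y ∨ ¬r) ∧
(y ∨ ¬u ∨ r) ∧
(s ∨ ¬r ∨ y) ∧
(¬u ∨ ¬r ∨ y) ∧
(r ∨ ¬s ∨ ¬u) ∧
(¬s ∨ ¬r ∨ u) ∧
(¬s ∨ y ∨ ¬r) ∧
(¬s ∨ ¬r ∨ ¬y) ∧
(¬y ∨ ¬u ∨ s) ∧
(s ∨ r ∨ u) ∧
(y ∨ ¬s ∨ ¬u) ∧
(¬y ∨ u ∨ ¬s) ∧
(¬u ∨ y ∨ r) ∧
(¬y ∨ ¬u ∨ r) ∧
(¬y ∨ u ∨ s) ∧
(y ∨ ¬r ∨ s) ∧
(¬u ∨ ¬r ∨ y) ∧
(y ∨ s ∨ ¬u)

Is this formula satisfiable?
No

No, the formula is not satisfiable.

No assignment of truth values to the variables can make all 20 clauses true simultaneously.

The formula is UNSAT (unsatisfiable).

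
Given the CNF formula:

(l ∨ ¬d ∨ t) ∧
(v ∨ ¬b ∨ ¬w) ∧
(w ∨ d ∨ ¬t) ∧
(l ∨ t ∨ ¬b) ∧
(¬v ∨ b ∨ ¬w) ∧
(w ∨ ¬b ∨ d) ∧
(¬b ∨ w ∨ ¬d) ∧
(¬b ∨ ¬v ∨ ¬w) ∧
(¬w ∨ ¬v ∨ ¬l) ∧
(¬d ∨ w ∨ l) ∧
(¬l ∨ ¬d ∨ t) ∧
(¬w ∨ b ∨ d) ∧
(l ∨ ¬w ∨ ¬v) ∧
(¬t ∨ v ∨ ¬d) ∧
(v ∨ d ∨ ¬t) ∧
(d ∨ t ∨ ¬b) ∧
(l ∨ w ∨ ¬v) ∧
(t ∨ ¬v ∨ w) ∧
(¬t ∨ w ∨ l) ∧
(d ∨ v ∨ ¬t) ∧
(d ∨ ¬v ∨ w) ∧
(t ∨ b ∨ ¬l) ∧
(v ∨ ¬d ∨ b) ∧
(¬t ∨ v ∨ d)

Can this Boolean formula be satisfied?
Yes

Yes, the formula is satisfiable.

One satisfying assignment is: w=False, t=False, b=False, l=False, v=False, d=False

Verification: With this assignment, all 24 clauses evaluate to true.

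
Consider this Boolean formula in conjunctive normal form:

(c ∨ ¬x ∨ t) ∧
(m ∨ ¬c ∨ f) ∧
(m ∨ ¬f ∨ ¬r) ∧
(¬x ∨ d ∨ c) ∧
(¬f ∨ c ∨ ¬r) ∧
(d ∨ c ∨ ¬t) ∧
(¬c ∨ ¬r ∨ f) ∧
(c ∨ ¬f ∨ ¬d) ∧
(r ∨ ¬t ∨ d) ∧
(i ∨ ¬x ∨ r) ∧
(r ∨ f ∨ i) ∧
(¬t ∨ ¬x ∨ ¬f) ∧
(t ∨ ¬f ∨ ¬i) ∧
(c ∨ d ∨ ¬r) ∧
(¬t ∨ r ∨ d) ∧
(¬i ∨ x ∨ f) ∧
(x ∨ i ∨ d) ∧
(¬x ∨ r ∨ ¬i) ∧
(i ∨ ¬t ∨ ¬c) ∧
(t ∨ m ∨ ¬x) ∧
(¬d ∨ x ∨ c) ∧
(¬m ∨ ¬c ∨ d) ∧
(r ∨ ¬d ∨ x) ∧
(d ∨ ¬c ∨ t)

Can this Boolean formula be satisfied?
Yes

Yes, the formula is satisfiable.

One satisfying assignment is: i=False, f=False, d=True, r=True, c=False, x=True, m=True, t=True

Verification: With this assignment, all 24 clauses evaluate to true.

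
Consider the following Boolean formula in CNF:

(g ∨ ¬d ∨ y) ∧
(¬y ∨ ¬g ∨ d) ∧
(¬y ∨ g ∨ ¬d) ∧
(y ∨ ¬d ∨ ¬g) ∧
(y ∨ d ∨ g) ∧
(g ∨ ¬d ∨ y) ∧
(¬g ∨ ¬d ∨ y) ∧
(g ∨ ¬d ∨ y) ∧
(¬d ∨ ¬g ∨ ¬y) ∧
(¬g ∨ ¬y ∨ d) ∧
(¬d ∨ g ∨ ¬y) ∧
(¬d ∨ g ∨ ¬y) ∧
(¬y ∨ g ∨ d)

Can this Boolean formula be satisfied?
Yes

Yes, the formula is satisfiable.

One satisfying assignment is: y=False, g=True, d=False

Verification: With this assignment, all 13 clauses evaluate to true.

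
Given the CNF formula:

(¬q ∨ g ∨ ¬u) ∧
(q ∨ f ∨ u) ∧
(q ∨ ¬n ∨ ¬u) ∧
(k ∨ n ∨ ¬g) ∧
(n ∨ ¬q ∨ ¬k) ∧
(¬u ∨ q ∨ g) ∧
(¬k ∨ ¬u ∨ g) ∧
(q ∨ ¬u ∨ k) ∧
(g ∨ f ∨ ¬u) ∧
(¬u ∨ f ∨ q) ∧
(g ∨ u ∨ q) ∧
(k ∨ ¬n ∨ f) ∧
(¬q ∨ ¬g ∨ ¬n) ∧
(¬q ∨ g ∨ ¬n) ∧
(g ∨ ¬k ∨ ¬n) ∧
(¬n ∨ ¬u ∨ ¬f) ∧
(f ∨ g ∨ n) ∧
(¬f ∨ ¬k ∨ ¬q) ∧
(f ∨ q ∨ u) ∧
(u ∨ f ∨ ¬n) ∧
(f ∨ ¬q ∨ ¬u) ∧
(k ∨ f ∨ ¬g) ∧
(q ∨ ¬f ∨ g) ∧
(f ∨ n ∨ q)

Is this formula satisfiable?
Yes

Yes, the formula is satisfiable.

One satisfying assignment is: q=True, u=False, k=False, n=False, g=False, f=True

Verification: With this assignment, all 24 clauses evaluate to true.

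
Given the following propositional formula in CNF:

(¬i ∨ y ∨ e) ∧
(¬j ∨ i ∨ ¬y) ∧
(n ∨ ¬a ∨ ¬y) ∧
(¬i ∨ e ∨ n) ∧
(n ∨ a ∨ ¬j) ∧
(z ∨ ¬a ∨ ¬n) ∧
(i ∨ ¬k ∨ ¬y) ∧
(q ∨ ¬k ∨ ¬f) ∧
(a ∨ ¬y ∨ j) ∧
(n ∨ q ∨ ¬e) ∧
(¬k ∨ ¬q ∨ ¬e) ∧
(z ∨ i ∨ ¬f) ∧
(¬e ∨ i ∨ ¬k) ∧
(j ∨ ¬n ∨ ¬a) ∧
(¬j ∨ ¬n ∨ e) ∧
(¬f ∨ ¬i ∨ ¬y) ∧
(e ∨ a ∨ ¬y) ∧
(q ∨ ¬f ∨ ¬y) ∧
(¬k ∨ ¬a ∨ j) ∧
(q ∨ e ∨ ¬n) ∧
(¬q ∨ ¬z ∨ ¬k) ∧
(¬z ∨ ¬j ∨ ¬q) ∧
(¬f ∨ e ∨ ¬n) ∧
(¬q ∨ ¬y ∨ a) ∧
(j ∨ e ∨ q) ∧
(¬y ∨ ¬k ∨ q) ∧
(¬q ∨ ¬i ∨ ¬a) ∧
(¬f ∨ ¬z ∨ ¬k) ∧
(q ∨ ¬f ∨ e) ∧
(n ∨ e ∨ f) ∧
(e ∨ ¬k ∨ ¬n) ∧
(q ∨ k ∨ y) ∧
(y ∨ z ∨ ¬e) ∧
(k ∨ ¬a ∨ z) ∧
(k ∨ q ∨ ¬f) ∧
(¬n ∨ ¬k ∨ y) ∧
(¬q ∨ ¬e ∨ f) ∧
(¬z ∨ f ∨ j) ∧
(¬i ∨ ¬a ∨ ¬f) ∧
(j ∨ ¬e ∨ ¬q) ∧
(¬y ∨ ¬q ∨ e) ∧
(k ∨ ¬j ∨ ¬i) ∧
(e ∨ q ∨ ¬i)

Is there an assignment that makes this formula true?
Yes

Yes, the formula is satisfiable.

One satisfying assignment is: n=True, e=False, k=False, z=False, a=False, f=False, j=False, i=False, y=False, q=True

Verification: With this assignment, all 43 clauses evaluate to true.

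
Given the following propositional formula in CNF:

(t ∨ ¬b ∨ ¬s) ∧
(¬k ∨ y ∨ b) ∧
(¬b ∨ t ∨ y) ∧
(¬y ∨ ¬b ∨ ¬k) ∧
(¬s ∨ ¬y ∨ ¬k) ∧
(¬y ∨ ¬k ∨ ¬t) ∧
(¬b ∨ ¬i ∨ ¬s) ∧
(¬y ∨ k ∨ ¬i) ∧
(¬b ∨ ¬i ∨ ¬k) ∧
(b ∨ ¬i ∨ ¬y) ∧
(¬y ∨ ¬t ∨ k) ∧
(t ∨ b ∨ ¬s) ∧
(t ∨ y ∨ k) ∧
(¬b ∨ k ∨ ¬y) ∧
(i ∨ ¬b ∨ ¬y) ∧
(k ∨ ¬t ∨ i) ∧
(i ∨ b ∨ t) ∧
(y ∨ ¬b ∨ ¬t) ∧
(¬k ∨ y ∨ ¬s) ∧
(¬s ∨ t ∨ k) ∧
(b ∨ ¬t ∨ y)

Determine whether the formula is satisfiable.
No

No, the formula is not satisfiable.

No assignment of truth values to the variables can make all 21 clauses true simultaneously.

The formula is UNSAT (unsatisfiable).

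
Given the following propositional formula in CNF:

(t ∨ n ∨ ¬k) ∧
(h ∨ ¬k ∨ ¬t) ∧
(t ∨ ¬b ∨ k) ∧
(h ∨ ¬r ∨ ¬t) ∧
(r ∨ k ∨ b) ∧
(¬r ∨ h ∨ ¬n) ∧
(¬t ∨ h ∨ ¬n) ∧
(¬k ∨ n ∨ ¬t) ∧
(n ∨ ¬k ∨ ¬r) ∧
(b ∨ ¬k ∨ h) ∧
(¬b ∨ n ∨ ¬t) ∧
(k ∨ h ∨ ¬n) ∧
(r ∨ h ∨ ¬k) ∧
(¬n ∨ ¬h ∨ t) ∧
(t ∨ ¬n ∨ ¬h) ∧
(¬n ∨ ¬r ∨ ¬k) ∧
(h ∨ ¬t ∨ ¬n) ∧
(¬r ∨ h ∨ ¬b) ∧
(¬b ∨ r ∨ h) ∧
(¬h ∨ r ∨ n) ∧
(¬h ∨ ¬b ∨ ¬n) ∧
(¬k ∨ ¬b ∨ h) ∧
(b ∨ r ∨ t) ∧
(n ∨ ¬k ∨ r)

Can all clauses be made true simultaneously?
Yes

Yes, the formula is satisfiable.

One satisfying assignment is: b=False, n=True, k=True, t=True, h=True, r=False

Verification: With this assignment, all 24 clauses evaluate to true.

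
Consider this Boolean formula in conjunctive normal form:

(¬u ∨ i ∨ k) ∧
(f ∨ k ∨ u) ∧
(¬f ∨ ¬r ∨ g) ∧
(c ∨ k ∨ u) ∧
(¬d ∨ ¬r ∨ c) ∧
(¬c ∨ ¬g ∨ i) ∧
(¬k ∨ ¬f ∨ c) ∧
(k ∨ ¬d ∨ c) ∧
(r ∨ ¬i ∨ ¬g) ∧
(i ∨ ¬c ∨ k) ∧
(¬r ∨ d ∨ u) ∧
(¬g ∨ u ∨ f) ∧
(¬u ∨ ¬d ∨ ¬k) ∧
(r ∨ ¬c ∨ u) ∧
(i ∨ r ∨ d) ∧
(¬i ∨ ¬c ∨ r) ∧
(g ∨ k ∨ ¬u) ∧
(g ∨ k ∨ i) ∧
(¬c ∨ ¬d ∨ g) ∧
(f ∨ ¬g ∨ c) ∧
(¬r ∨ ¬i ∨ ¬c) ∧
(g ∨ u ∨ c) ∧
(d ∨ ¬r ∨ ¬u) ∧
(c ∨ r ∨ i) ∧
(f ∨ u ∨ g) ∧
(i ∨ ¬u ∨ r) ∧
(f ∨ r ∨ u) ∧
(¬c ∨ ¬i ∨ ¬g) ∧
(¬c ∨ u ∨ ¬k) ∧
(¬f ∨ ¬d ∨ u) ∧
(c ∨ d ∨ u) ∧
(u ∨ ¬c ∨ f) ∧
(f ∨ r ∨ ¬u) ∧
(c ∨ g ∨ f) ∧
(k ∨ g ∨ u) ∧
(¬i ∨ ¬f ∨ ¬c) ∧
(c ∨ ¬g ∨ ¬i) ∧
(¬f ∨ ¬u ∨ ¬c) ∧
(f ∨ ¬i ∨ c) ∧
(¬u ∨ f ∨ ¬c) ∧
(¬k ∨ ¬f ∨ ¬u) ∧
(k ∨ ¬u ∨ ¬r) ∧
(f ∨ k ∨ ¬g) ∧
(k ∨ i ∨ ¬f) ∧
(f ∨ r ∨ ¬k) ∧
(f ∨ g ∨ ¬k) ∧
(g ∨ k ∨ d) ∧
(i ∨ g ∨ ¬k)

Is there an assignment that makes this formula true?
No

No, the formula is not satisfiable.

No assignment of truth values to the variables can make all 48 clauses true simultaneously.

The formula is UNSAT (unsatisfiable).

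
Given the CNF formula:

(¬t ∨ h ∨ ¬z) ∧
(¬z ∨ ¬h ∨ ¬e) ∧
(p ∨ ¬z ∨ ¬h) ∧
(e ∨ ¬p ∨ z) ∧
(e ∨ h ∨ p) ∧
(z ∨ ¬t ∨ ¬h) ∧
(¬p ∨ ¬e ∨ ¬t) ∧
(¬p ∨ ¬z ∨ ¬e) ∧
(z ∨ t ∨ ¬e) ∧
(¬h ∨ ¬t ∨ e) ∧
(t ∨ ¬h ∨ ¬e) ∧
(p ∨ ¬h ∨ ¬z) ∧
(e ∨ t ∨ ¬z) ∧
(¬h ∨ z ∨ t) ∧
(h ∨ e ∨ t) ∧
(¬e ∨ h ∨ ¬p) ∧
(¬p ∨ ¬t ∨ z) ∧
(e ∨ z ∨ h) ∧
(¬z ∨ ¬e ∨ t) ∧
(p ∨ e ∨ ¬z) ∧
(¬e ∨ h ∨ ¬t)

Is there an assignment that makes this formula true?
No

No, the formula is not satisfiable.

No assignment of truth values to the variables can make all 21 clauses true simultaneously.

The formula is UNSAT (unsatisfiable).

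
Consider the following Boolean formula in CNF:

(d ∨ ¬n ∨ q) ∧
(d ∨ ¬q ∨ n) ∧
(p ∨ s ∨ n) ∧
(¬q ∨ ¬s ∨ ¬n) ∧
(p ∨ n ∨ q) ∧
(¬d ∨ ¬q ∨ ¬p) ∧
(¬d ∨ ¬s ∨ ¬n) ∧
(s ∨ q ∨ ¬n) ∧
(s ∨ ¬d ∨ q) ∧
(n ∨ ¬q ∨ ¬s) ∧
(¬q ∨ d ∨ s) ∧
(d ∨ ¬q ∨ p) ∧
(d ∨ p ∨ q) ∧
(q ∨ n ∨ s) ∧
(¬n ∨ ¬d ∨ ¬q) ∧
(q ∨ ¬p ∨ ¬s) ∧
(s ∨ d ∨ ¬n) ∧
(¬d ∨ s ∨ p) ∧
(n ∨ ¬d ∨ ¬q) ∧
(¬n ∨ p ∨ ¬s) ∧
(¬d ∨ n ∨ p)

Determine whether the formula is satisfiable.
No

No, the formula is not satisfiable.

No assignment of truth values to the variables can make all 21 clauses true simultaneously.

The formula is UNSAT (unsatisfiable).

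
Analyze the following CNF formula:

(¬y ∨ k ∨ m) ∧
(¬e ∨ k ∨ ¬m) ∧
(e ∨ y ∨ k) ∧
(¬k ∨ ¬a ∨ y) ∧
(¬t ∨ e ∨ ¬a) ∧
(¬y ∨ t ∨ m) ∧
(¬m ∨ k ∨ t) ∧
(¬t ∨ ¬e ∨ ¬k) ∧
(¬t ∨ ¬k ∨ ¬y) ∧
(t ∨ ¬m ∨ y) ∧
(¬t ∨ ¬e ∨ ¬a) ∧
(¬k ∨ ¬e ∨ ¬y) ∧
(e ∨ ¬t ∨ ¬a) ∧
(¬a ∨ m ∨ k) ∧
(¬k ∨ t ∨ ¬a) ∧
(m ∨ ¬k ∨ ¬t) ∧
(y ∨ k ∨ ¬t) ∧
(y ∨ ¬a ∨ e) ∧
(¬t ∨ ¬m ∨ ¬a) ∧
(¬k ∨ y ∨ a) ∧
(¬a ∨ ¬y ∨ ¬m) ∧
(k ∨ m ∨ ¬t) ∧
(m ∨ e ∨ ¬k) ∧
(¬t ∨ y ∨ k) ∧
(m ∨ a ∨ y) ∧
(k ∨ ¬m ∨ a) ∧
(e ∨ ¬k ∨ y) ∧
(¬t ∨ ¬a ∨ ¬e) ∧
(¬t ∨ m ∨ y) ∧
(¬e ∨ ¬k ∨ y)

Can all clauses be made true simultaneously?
Yes

Yes, the formula is satisfiable.

One satisfying assignment is: y=True, a=False, m=True, k=True, e=False, t=False

Verification: With this assignment, all 30 clauses evaluate to true.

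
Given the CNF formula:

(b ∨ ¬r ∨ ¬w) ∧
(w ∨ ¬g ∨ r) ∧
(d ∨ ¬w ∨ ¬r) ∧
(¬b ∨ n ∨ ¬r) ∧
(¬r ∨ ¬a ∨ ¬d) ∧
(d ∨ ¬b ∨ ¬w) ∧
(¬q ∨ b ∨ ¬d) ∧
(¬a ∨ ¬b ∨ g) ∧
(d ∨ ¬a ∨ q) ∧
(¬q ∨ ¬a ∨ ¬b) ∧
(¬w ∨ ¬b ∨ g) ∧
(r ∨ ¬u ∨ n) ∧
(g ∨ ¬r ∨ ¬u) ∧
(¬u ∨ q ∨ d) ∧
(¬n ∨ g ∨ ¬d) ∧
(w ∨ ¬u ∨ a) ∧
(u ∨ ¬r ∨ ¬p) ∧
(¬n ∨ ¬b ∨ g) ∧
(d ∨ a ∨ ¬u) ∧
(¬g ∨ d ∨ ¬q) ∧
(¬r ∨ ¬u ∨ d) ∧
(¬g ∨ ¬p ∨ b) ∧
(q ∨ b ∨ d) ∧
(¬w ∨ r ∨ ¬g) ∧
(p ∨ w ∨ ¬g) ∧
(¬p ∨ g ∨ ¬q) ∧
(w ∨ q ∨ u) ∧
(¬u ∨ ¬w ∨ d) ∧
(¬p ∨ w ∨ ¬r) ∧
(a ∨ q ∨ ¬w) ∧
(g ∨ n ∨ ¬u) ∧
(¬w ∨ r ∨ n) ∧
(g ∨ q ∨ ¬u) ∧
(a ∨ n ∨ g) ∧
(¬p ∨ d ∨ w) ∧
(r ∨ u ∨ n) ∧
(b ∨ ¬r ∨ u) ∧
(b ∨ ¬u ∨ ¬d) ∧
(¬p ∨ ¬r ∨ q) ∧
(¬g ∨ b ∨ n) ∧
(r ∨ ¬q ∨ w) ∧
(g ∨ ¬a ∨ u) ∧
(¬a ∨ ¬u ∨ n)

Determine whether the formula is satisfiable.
Yes

Yes, the formula is satisfiable.

One satisfying assignment is: r=True, a=False, d=True, q=True, b=True, g=True, p=False, u=True, n=True, w=True

Verification: With this assignment, all 43 clauses evaluate to true.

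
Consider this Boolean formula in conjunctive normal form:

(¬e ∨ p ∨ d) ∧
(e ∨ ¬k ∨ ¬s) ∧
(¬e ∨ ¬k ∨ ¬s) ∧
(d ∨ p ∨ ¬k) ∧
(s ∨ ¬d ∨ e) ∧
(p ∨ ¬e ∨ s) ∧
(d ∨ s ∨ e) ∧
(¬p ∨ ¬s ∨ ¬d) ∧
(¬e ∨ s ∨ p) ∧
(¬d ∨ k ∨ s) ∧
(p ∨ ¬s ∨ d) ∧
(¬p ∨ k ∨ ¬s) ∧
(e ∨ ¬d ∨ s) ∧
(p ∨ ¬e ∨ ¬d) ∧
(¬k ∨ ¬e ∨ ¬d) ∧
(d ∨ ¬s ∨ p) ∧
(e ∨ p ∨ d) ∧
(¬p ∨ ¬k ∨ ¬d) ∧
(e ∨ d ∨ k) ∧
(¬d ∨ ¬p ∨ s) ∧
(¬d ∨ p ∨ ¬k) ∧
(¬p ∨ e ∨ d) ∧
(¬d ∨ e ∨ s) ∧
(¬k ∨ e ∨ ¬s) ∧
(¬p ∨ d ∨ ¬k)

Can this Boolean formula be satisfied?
Yes

Yes, the formula is satisfiable.

One satisfying assignment is: k=False, p=False, d=True, s=True, e=False

Verification: With this assignment, all 25 clauses evaluate to true.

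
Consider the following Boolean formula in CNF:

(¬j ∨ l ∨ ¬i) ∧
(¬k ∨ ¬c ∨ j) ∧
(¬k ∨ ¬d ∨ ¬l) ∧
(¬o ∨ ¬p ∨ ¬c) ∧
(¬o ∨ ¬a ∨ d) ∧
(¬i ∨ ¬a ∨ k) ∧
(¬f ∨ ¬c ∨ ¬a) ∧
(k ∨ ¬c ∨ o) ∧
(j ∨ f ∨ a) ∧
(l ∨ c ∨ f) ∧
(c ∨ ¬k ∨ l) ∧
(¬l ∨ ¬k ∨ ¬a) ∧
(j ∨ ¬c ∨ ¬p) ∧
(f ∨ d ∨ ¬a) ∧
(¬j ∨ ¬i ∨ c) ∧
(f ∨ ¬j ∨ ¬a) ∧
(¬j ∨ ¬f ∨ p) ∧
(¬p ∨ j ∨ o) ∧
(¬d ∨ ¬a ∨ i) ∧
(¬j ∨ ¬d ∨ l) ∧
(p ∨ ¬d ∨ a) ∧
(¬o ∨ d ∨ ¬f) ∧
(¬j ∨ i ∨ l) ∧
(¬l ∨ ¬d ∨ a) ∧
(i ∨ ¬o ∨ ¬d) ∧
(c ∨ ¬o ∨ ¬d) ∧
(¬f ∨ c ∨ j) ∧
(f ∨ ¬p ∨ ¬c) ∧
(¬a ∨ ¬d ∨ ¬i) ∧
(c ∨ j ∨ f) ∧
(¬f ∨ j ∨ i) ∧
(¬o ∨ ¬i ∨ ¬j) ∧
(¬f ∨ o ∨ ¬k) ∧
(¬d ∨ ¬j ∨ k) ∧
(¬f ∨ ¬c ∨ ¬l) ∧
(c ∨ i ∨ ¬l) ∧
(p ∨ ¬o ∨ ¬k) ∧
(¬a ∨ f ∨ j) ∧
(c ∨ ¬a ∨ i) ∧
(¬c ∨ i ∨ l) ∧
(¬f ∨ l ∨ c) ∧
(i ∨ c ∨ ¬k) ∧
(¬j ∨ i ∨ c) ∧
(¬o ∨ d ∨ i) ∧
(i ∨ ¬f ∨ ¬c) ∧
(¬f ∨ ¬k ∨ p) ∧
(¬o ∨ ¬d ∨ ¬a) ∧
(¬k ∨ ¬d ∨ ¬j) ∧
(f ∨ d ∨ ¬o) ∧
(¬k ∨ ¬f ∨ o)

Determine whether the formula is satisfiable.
Yes

Yes, the formula is satisfiable.

One satisfying assignment is: o=False, j=True, c=True, f=False, l=True, i=True, p=False, d=False, a=False, k=True

Verification: With this assignment, all 50 clauses evaluate to true.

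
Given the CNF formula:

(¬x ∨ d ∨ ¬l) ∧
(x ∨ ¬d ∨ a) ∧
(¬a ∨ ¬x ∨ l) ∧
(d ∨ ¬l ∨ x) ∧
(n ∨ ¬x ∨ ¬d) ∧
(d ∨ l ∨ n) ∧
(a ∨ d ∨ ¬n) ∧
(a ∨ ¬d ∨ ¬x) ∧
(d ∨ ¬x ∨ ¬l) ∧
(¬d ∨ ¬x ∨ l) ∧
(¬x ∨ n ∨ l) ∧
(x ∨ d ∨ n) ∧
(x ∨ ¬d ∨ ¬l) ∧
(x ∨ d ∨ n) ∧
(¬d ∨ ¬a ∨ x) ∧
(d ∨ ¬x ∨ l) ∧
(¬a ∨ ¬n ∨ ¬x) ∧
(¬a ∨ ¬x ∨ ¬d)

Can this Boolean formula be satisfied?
Yes

Yes, the formula is satisfiable.

One satisfying assignment is: x=False, a=True, d=False, l=False, n=True

Verification: With this assignment, all 18 clauses evaluate to true.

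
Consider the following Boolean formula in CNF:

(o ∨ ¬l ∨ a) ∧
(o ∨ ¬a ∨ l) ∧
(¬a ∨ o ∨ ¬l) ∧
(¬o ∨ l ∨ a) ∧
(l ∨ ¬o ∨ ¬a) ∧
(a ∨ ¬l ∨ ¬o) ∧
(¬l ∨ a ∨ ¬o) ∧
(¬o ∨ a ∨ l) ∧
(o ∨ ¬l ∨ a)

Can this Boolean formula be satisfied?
Yes

Yes, the formula is satisfiable.

One satisfying assignment is: l=False, a=False, o=False

Verification: With this assignment, all 9 clauses evaluate to true.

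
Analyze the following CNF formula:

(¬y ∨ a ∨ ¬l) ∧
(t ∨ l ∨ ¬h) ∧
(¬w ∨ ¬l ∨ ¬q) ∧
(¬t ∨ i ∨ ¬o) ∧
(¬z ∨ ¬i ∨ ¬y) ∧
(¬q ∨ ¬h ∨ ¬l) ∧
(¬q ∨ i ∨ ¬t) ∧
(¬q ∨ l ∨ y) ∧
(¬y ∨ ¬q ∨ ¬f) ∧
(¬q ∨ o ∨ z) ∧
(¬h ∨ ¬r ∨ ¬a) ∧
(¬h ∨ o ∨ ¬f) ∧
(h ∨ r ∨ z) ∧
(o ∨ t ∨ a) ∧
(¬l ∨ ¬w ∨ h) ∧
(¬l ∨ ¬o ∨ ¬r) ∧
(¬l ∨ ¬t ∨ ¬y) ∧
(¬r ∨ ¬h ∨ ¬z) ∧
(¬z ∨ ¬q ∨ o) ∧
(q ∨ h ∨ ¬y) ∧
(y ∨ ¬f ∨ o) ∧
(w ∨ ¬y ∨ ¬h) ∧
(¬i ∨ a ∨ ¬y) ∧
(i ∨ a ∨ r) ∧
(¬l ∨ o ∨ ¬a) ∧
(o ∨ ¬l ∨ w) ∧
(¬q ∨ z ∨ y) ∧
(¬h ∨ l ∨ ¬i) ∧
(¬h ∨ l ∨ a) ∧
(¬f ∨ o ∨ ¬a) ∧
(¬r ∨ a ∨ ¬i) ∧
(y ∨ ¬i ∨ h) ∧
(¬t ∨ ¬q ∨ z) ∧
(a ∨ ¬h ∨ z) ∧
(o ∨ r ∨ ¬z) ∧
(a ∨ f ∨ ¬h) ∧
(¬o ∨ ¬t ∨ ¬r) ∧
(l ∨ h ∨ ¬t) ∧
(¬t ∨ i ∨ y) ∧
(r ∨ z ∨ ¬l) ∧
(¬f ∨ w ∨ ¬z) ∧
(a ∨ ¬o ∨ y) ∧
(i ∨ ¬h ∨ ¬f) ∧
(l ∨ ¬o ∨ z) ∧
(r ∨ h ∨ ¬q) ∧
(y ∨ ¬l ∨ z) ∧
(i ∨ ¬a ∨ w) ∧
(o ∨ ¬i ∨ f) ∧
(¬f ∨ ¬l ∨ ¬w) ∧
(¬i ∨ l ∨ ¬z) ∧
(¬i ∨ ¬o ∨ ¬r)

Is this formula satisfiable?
Yes

Yes, the formula is satisfiable.

One satisfying assignment is: a=True, z=False, o=False, w=True, y=True, i=False, h=True, t=True, f=False, r=False, l=False, q=False

Verification: With this assignment, all 51 clauses evaluate to true.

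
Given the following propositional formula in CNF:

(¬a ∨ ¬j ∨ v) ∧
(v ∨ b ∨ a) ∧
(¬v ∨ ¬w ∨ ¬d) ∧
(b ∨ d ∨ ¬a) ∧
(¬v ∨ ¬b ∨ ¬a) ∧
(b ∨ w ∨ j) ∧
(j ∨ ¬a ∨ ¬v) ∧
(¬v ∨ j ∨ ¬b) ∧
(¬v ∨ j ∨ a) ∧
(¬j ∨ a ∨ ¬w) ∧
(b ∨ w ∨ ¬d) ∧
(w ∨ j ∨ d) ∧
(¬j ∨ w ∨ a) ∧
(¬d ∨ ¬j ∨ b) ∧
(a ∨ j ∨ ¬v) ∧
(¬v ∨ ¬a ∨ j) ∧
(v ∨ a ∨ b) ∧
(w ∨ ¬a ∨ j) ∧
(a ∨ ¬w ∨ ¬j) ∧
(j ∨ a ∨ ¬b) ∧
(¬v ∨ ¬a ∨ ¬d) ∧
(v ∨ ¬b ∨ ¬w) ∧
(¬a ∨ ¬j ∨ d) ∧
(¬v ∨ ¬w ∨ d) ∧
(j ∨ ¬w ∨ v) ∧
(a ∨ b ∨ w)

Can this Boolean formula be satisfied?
No

No, the formula is not satisfiable.

No assignment of truth values to the variables can make all 26 clauses true simultaneously.

The formula is UNSAT (unsatisfiable).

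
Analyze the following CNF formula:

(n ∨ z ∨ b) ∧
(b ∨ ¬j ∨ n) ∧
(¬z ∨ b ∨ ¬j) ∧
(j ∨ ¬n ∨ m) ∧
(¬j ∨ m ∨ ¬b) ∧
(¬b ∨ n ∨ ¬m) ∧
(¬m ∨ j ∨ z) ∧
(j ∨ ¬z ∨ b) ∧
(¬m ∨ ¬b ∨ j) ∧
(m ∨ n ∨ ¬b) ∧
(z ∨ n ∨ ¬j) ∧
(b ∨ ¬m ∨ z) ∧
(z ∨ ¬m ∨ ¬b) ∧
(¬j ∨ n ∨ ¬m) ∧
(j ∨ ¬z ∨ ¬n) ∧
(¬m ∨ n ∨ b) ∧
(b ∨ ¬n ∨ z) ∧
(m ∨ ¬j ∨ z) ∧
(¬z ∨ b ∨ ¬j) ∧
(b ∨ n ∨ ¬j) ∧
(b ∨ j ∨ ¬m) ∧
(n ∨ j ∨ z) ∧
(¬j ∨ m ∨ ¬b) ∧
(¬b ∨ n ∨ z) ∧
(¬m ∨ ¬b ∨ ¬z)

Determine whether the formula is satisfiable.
No

No, the formula is not satisfiable.

No assignment of truth values to the variables can make all 25 clauses true simultaneously.

The formula is UNSAT (unsatisfiable).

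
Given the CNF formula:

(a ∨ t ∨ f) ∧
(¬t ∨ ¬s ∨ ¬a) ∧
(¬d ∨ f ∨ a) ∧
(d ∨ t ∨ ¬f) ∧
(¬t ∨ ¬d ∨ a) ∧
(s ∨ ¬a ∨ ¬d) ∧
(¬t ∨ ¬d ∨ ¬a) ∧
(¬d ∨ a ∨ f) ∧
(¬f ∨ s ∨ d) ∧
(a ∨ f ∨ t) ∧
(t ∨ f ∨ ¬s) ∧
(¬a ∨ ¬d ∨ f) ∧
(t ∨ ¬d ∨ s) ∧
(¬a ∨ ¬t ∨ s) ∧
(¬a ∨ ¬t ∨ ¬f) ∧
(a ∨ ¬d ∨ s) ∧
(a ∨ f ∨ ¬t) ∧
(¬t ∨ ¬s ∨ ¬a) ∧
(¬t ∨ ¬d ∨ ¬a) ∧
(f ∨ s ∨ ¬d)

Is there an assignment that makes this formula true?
Yes

Yes, the formula is satisfiable.

One satisfying assignment is: s=False, a=True, t=False, f=False, d=False

Verification: With this assignment, all 20 clauses evaluate to true.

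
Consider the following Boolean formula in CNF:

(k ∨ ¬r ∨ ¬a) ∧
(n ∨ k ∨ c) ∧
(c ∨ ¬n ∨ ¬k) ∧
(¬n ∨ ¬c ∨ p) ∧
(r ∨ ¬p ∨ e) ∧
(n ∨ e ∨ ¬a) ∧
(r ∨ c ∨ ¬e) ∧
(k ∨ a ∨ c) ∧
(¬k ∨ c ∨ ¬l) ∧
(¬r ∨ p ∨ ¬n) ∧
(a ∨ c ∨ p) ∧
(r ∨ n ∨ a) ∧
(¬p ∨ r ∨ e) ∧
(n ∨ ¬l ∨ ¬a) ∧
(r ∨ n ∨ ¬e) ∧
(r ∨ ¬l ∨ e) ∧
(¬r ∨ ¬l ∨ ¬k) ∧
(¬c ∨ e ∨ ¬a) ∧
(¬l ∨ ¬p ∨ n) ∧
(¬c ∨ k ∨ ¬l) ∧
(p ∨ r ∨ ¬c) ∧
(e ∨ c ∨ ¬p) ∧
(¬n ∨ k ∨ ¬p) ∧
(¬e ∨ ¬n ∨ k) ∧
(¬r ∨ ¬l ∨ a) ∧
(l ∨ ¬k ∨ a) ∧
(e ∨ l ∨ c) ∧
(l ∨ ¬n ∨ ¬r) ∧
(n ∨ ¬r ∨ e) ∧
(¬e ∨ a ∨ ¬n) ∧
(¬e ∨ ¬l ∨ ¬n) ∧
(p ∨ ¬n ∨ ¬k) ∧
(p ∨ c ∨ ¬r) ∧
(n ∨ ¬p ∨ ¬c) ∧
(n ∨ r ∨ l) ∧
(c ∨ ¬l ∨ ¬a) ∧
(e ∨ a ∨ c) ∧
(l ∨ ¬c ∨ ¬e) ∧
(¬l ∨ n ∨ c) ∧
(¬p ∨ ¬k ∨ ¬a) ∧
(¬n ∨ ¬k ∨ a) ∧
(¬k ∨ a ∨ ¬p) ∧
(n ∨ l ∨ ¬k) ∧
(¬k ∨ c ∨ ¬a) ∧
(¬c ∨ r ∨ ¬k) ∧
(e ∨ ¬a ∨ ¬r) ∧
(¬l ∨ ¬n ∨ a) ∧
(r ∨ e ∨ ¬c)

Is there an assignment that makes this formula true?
No

No, the formula is not satisfiable.

No assignment of truth values to the variables can make all 48 clauses true simultaneously.

The formula is UNSAT (unsatisfiable).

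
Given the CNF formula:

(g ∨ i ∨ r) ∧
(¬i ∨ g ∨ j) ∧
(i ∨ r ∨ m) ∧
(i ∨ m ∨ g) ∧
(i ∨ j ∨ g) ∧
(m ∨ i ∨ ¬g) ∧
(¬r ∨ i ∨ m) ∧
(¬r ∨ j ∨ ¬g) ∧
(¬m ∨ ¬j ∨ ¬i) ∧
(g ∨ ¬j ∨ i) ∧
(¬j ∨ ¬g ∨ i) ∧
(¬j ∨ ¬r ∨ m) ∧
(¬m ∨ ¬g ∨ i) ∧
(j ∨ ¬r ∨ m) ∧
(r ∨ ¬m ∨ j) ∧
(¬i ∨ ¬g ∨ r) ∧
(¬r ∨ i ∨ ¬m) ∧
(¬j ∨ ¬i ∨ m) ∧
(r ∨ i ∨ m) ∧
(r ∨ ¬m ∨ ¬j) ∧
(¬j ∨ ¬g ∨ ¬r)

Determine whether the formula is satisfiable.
No

No, the formula is not satisfiable.

No assignment of truth values to the variables can make all 21 clauses true simultaneously.

The formula is UNSAT (unsatisfiable).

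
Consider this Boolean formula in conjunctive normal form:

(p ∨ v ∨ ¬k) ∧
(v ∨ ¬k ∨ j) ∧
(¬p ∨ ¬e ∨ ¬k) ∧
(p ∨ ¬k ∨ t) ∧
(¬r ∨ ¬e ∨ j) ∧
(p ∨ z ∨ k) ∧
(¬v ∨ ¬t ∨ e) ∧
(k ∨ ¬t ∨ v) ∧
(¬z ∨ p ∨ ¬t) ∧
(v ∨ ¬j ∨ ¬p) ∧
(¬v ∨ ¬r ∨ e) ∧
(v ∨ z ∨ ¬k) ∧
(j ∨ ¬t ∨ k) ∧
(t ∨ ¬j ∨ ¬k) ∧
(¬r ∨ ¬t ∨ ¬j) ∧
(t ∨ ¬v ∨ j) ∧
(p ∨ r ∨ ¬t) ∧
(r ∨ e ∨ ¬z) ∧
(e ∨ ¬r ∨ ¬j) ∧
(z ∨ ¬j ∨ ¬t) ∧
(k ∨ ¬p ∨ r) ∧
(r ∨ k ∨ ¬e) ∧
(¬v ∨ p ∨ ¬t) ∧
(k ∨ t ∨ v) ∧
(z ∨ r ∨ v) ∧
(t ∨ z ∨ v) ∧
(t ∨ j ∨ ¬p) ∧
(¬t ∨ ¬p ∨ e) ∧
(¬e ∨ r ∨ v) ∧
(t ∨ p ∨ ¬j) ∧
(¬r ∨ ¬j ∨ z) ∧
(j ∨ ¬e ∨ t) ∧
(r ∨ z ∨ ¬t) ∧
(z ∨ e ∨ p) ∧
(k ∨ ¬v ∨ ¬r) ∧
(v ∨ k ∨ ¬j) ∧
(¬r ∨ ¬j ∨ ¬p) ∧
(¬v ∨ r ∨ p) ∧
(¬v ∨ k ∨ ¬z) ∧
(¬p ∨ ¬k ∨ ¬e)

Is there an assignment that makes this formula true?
No

No, the formula is not satisfiable.

No assignment of truth values to the variables can make all 40 clauses true simultaneously.

The formula is UNSAT (unsatisfiable).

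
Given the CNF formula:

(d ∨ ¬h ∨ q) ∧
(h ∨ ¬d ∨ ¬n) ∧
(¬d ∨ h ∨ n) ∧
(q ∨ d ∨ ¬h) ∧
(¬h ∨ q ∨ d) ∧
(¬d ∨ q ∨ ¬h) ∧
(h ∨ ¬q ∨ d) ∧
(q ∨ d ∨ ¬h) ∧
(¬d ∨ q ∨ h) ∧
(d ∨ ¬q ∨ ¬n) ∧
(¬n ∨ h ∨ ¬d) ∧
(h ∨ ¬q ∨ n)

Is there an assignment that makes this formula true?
Yes

Yes, the formula is satisfiable.

One satisfying assignment is: d=False, q=False, n=False, h=False

Verification: With this assignment, all 12 clauses evaluate to true.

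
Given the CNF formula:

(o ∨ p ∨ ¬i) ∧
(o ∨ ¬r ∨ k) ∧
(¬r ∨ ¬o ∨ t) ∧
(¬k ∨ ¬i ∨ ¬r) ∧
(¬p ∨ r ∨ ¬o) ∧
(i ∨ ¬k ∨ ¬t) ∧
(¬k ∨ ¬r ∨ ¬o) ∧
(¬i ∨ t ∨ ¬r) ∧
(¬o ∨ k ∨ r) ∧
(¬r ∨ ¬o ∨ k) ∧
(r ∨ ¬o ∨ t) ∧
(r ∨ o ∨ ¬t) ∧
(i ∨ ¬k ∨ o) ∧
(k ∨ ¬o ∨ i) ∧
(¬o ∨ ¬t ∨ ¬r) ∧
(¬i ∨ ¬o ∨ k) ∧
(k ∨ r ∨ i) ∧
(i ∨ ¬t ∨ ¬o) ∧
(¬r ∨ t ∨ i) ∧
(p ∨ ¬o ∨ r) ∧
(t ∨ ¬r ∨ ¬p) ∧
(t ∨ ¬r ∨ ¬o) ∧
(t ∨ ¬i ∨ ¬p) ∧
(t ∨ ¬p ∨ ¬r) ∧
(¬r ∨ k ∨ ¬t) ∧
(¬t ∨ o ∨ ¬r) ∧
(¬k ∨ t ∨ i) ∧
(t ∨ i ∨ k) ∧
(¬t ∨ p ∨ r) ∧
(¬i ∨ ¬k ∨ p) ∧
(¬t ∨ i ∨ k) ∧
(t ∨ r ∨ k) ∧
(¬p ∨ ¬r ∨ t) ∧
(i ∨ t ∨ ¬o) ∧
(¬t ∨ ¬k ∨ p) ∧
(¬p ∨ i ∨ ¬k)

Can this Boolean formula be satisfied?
No

No, the formula is not satisfiable.

No assignment of truth values to the variables can make all 36 clauses true simultaneously.

The formula is UNSAT (unsatisfiable).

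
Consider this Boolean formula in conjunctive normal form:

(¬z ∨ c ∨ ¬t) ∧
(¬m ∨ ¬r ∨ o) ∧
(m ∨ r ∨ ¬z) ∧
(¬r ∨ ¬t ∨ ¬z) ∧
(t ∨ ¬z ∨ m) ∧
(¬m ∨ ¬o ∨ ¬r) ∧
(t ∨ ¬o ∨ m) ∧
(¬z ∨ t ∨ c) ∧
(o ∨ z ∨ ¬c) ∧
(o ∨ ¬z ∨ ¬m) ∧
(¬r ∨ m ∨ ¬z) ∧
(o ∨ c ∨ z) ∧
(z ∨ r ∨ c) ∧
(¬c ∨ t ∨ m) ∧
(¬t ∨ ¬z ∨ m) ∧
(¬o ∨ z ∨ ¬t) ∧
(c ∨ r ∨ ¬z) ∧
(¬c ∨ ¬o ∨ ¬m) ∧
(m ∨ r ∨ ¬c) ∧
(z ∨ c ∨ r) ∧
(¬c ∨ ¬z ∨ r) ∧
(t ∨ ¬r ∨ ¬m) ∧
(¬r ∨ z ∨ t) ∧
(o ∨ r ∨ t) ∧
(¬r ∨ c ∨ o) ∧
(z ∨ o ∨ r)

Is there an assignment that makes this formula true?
No

No, the formula is not satisfiable.

No assignment of truth values to the variables can make all 26 clauses true simultaneously.

The formula is UNSAT (unsatisfiable).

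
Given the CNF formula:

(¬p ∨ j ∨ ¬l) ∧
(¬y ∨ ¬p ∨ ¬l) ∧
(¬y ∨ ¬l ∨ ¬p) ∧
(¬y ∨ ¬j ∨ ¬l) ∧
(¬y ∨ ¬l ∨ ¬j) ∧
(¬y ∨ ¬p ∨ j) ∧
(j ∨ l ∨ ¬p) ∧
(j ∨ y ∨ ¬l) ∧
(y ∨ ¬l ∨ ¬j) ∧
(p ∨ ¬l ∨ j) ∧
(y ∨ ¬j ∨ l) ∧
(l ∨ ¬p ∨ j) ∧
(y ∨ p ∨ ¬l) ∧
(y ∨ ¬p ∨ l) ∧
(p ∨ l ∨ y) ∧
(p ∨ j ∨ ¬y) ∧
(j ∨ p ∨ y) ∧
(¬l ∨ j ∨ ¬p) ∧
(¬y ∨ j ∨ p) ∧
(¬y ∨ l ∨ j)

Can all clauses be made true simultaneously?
Yes

Yes, the formula is satisfiable.

One satisfying assignment is: l=False, p=True, y=True, j=True

Verification: With this assignment, all 20 clauses evaluate to true.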